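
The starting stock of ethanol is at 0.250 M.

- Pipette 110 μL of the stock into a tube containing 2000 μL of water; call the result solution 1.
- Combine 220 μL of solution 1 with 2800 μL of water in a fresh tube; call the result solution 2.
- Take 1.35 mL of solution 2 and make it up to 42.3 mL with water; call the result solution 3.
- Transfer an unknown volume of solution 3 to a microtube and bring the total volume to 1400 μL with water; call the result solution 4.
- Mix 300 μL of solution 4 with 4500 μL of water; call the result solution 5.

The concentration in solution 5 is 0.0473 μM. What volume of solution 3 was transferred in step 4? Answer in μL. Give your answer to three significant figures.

Step 1: 110 μL + 2000 μL = 2110 μL total → factor 2110/110 = 19.182
Step 2: 220 μL + 2800 μL = 3020 μL total → factor 3020/220 = 13.727
Step 3: 1.35 mL brought to 42.3 mL → factor 42.3/1.35 = 31.333
Step 4: v brought to 1400 μL → factor = 1400 μL/v
Step 5: 300 μL + 4500 μL = 4800 μL total → factor 4800/300 = 16
Product of known-step factors = 1.3201 × 10^5
Overall factor = 0.250 M / (0.0473 μM) = 5.2854 × 10^6
Step-4 factor = 5.2854 × 10^6 / 1.3201 × 10^5 = 40.039
v = 1400 μL / 40.039 = 35.0 μL

35.0 μL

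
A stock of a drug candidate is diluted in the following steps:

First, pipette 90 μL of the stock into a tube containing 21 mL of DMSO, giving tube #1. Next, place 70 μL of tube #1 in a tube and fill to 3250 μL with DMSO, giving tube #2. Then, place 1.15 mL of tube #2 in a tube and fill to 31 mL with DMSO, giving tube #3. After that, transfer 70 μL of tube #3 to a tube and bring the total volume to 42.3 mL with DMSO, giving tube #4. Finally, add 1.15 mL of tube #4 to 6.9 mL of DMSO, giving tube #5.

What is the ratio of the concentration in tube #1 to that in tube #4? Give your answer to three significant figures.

Step 1: 90 μL + 21 mL = 21090 μL total → factor 21090/90 = 234.33
Step 2: 70 μL brought to 3250 μL → factor 3250/70 = 46.429
Step 3: 1.15 mL brought to 31 mL → factor 31/1.15 = 26.957
Step 4: 70 μL brought to 42.3 mL → factor 42300/70 = 604.29
Dilution factor to tube #1 = 234.33; to tube #4 = 1.7723 × 10^8
[tube #1]/[tube #4] = (factor to tube #4)/(factor to tube #1) = 1.7723 × 10^8/234.33 = 7.56 × 10^5

7.56 × 10^5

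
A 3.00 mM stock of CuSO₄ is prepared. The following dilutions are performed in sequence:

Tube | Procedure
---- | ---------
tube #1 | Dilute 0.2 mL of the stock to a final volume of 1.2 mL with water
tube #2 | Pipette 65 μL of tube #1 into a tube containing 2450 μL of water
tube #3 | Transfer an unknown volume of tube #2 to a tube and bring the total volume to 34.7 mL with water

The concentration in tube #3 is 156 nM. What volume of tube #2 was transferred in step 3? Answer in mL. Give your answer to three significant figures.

0.419 mL

Step 1: 0.2 mL brought to 1.2 mL → factor 1.2/0.2 = 6
Step 2: 65 μL + 2450 μL = 2515 μL total → factor 2515/65 = 38.692
Step 3: v brought to 34.7 mL → factor = 34.7 mL/v
Product of known-step factors = 232.15
Overall factor = 3.00 mM / (156 nM) = 19231
Step-3 factor = 19231 / 232.15 = 82.836
v = 34.7 mL / 82.836 = 0.419 mL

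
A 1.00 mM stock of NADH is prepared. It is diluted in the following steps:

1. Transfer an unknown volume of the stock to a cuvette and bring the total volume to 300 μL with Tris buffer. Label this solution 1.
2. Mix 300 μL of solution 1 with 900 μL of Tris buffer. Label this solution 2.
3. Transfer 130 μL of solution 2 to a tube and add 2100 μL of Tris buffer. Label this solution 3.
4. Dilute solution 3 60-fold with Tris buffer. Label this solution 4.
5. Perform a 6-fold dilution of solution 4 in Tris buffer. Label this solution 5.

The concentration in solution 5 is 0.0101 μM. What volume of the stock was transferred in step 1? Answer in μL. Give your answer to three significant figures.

Step 1: v brought to 300 μL → factor = 300 μL/v
Step 2: 300 μL + 900 μL = 1200 μL total → factor 1200/300 = 4
Step 3: 130 μL + 2100 μL = 2230 μL total → factor 2230/130 = 17.154
Step 4: 60-fold → factor 60
Step 5: 6-fold → factor 6
Product of known-step factors = 24702
Overall factor = 1.00 mM / (0.0101 μM) = 99010
Step-1 factor = 99010 / 24702 = 4.0082
v = 300 μL / 4.0082 = 74.8 μL

74.8 μL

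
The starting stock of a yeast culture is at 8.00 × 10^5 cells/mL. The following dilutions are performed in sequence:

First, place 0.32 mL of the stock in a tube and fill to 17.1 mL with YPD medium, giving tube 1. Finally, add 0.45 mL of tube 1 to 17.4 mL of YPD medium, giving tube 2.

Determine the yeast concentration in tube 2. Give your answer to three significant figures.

377 cells/mL

Step 1: 0.32 mL brought to 17.1 mL → factor 17.1/0.32 = 53.438
Step 2: 0.45 mL + 17.4 mL = 17.85 mL total → factor 17.85/0.45 = 39.667
Overall dilution factor = 53.438 × 39.667 = 2119.7
Final = 8.00 × 10^5 cells/mL / 2119.7 = 377 cells/mL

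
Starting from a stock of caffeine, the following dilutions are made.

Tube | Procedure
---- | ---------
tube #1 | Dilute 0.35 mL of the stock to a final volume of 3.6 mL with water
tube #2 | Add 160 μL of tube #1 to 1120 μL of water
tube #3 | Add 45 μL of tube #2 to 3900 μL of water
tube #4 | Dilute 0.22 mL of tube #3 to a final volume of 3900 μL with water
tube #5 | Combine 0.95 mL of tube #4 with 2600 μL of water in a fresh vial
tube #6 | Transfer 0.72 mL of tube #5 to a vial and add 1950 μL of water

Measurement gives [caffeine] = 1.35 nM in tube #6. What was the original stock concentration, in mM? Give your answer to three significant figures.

Step 1: 0.35 mL brought to 3.6 mL → factor 3.6/0.35 = 10.286
Step 2: 160 μL + 1120 μL = 1280 μL total → factor 1280/160 = 8
Step 3: 45 μL + 3900 μL = 3945 μL total → factor 3945/45 = 87.667
Step 4: 0.22 mL brought to 3900 μL → factor 3.9/0.22 = 17.727
Step 5: 0.95 mL + 2600 μL = 3.55 mL total → factor 3.55/0.95 = 3.7368
Step 6: 0.72 mL + 1950 μL = 2.67 mL total → factor 2.67/0.72 = 3.7083
Overall dilution factor = 10.286 × 8 × 87.667 × 17.727 × 3.7368 × 3.7083 = 1.7721 × 10^6
Stock = 1.35 nM × 1.7721 × 10^6 = 2.392 × 10^6 nM = 2.39 mM

2.39 mM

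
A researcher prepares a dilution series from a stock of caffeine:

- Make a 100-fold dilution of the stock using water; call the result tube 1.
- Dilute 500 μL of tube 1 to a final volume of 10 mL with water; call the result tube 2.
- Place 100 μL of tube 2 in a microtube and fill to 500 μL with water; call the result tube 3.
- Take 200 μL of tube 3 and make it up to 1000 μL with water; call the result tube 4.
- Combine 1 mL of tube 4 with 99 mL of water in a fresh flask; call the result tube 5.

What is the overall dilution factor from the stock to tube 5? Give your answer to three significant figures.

5.00 × 10^6

Step 1: 100-fold → factor 100
Step 2: 500 μL brought to 10 mL → factor 10000/500 = 20
Step 3: 100 μL brought to 500 μL → factor 500/100 = 5
Step 4: 200 μL brought to 1000 μL → factor 1000/200 = 5
Step 5: 1 mL + 99 mL = 100 mL total → factor 100/1 = 100
Overall dilution factor = 100 × 20 × 5 × 5 × 100 = 5 × 10^6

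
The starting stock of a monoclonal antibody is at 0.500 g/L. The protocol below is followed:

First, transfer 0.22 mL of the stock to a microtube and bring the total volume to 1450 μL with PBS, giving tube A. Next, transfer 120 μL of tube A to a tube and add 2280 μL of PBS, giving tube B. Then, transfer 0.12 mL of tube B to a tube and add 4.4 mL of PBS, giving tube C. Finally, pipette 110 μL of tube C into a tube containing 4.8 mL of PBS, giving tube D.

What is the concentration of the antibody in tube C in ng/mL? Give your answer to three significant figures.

101 ng/mL

Step 1: 0.22 mL brought to 1450 μL → factor 1.45/0.22 = 6.5909
Step 2: 120 μL + 2280 μL = 2400 μL total → factor 2400/120 = 20
Step 3: 0.12 mL + 4.4 mL = 4.52 mL total → factor 4.52/0.12 = 37.667
Dilution factor through tube C = 6.5909 × 20 × 37.667 = 4965.2
[tube C] = 0.500 g/L / 4965.2 = 0.0001007 g/L = 101 ng/mL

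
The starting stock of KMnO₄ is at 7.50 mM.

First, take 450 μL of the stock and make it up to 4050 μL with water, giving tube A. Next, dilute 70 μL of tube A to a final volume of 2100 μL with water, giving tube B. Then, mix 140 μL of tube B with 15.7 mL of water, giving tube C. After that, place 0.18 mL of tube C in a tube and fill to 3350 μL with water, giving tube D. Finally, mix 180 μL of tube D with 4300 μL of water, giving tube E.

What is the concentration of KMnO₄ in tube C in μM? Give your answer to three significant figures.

Step 1: 450 μL brought to 4050 μL → factor 4050/450 = 9
Step 2: 70 μL brought to 2100 μL → factor 2100/70 = 30
Step 3: 140 μL + 15.7 mL = 15840 μL total → factor 15840/140 = 113.14
Dilution factor through tube C = 9 × 30 × 113.14 = 30549
[tube C] = 7.50 mM / 30549 = 0.0002455 mM = 0.246 μM

0.246 μM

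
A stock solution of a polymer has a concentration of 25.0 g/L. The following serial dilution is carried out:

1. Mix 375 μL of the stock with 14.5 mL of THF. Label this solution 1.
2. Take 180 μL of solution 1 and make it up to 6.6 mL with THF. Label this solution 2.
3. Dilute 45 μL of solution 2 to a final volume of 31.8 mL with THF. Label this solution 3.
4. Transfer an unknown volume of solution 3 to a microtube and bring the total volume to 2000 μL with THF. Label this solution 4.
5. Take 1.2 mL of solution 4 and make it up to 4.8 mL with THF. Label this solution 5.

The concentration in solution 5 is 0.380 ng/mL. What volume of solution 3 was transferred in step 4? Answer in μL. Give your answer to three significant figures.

125 μL

Step 1: 375 μL + 14.5 mL = 14875 μL total → factor 14875/375 = 39.667
Step 2: 180 μL brought to 6.6 mL → factor 6600/180 = 36.667
Step 3: 45 μL brought to 31.8 mL → factor 31800/45 = 706.67
Step 4: v brought to 2000 μL → factor = 2000 μL/v
Step 5: 1.2 mL brought to 4.8 mL → factor 4.8/1.2 = 4
Product of known-step factors = 4.1112 × 10^6
Overall factor = 25.0 g/L / (0.380 ng/mL) = 6.5789 × 10^7
Step-4 factor = 6.5789 × 10^7 / 4.1112 × 10^6 = 16.002
v = 2000 μL / 16.002 = 125 μL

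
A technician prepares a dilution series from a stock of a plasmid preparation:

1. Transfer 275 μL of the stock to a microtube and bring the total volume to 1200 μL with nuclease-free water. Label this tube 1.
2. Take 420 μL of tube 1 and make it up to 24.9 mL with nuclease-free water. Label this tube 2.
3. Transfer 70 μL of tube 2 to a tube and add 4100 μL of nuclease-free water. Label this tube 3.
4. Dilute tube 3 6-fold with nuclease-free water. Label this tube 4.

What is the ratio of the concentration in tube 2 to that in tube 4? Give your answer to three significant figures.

Step 1: 275 μL brought to 1200 μL → factor 1200/275 = 4.3636
Step 2: 420 μL brought to 24.9 mL → factor 24900/420 = 59.286
Step 3: 70 μL + 4100 μL = 4170 μL total → factor 4170/70 = 59.571
Step 4: 6-fold → factor 6
Dilution factor to tube 2 = 258.7; to tube 4 = 92467
[tube 2]/[tube 4] = (factor to tube 4)/(factor to tube 2) = 92467/258.7 = 357

357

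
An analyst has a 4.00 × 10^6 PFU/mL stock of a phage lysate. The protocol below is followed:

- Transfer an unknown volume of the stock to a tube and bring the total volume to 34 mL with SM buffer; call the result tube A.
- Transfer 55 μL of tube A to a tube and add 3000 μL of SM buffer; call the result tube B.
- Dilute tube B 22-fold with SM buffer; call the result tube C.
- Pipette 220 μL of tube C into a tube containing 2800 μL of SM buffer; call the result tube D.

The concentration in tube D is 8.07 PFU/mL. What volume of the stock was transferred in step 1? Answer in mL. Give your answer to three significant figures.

1.15 mL

Step 1: v brought to 34 mL → factor = 34 mL/v
Step 2: 55 μL + 3000 μL = 3055 μL total → factor 3055/55 = 55.545
Step 3: 22-fold → factor 22
Step 4: 220 μL + 2800 μL = 3020 μL total → factor 3020/220 = 13.727
Product of known-step factors = 16775
Overall factor = 4.00 × 10^6 PFU/mL / (8.07 PFU/mL) = 4.9566 × 10^5
Step-1 factor = 4.9566 × 10^5 / 16775 = 29.548
v = 34 mL / 29.548 = 1.15 mL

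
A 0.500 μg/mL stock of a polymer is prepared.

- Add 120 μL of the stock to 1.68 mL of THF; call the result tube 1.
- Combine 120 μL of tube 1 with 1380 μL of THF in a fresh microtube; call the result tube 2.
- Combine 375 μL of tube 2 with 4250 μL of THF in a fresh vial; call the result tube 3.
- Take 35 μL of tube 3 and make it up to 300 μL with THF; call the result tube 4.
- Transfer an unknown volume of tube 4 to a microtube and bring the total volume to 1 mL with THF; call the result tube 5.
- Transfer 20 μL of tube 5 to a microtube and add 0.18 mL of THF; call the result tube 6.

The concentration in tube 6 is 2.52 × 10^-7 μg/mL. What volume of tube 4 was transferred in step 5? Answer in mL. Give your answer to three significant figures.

0.0999 mL

Step 1: 120 μL + 1.68 mL = 1800 μL total → factor 1800/120 = 15
Step 2: 120 μL + 1380 μL = 1500 μL total → factor 1500/120 = 12.5
Step 3: 375 μL + 4250 μL = 4625 μL total → factor 4625/375 = 12.333
Step 4: 35 μL brought to 300 μL → factor 300/35 = 8.5714
Step 5: v brought to 1 mL → factor = 1 mL/v
Step 6: 20 μL + 0.18 mL = 200 μL total → factor 200/20 = 10
Product of known-step factors = 1.9821 × 10^5
Overall factor = 0.500 μg/mL / (2.52 × 10^-7 μg/mL) = 1.9841 × 10^6
Step-5 factor = 1.9841 × 10^6 / 1.9821 × 10^5 = 10.01
v = 1 mL / 10.01 = 0.0999 mL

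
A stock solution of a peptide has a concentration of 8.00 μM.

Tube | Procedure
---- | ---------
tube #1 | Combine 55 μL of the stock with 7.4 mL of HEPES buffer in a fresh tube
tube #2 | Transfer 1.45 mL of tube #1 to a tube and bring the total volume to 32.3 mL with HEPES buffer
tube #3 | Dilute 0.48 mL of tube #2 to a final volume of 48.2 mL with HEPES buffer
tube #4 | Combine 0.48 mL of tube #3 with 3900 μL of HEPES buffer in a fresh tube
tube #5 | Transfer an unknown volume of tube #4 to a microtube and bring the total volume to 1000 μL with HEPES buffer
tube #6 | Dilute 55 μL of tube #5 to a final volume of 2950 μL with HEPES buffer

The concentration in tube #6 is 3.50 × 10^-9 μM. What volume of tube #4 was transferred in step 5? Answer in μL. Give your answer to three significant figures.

Step 1: 55 μL + 7.4 mL = 7455 μL total → factor 7455/55 = 135.55
Step 2: 1.45 mL brought to 32.3 mL → factor 32.3/1.45 = 22.276
Step 3: 0.48 mL brought to 48.2 mL → factor 48.2/0.48 = 100.42
Step 4: 0.48 mL + 3900 μL = 4.38 mL total → factor 4.38/0.48 = 9.125
Step 5: v brought to 1000 μL → factor = 1000 μL/v
Step 6: 55 μL brought to 2950 μL → factor 2950/55 = 53.636
Product of known-step factors = 1.4839 × 10^8
Overall factor = 8.00 μM / (3.50 × 10^-9 μM) = 2.2857 × 10^9
Step-5 factor = 2.2857 × 10^9 / 1.4839 × 10^8 = 15.403
v = 1000 μL / 15.403 = 64.9 μL

64.9 μL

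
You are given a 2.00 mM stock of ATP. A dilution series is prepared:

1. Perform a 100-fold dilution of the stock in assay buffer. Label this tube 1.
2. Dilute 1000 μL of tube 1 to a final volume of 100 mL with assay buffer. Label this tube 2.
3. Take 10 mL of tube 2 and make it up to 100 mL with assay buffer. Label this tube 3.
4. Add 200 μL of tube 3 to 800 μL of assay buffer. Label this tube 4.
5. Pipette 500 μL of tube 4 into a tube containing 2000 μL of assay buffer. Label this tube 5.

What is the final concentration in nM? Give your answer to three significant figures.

0.800 nM

Step 1: 100-fold → factor 100
Step 2: 1000 μL brought to 100 mL → factor 1 × 10^5/1000 = 100
Step 3: 10 mL brought to 100 mL → factor 100/10 = 10
Step 4: 200 μL + 800 μL = 1000 μL total → factor 1000/200 = 5
Step 5: 500 μL + 2000 μL = 2500 μL total → factor 2500/500 = 5
Overall dilution factor = 100 × 100 × 10 × 5 × 5 = 2.5 × 10^6
Final = 2.00 mM / 2.5 × 10^6 = 8.000 × 10^-7 mM = 0.800 nM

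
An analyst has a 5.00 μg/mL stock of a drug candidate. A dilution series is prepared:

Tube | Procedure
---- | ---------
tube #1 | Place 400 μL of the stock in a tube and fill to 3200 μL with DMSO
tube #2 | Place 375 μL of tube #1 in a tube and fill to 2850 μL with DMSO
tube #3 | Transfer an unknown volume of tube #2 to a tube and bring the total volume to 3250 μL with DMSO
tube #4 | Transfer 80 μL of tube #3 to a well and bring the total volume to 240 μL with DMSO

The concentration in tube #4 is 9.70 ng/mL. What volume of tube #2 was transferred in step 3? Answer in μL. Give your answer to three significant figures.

1.15 × 10^3 μL

Step 1: 400 μL brought to 3200 μL → factor 3200/400 = 8
Step 2: 375 μL brought to 2850 μL → factor 2850/375 = 7.6
Step 3: v brought to 3250 μL → factor = 3250 μL/v
Step 4: 80 μL brought to 240 μL → factor 240/80 = 3
Product of known-step factors = 182.4
Overall factor = 5.00 μg/mL / (9.70 ng/mL) = 515.46
Step-3 factor = 515.46 / 182.4 = 2.826
v = 3250 μL / 2.826 = 1.15 × 10^3 μL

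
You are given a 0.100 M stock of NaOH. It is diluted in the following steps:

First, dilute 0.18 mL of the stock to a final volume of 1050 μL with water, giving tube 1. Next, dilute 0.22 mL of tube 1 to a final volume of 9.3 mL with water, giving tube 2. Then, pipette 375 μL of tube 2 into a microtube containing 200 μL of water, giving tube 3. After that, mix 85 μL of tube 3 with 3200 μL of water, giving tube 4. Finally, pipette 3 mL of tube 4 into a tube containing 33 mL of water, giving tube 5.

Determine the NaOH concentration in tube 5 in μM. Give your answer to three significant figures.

Step 1: 0.18 mL brought to 1050 μL → factor 1.05/0.18 = 5.8333
Step 2: 0.22 mL brought to 9.3 mL → factor 9.3/0.22 = 42.273
Step 3: 375 μL + 200 μL = 575 μL total → factor 575/375 = 1.5333
Step 4: 85 μL + 3200 μL = 3285 μL total → factor 3285/85 = 38.647
Step 5: 3 mL + 33 mL = 36 mL total → factor 36/3 = 12
Overall dilution factor = 5.8333 × 42.273 × 1.5333 × 38.647 × 12 = 1.7535 × 10^5
Final = 0.100 M / 1.7535 × 10^5 = 5.703 × 10^-7 M = 0.570 μM

0.570 μM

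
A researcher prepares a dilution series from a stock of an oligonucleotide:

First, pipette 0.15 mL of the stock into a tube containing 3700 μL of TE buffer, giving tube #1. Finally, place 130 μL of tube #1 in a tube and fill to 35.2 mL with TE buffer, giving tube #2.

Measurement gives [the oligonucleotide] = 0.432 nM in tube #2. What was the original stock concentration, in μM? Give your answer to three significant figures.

3.00 μM

Step 1: 0.15 mL + 3700 μL = 3.85 mL total → factor 3.85/0.15 = 25.667
Step 2: 130 μL brought to 35.2 mL → factor 35200/130 = 270.77
Overall dilution factor = 25.667 × 270.77 = 6949.7
Stock = 0.432 nM × 6949.7 = 3002 nM = 3.00 μM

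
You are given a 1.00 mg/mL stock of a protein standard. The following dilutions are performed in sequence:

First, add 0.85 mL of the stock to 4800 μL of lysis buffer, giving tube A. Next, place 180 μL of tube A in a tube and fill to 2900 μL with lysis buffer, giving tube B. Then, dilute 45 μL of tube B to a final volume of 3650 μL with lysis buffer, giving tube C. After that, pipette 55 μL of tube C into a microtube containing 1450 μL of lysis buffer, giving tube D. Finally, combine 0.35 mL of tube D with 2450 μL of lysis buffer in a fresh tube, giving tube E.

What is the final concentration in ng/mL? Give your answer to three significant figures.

0.526 ng/mL

Step 1: 0.85 mL + 4800 μL = 5.65 mL total → factor 5.65/0.85 = 6.6471
Step 2: 180 μL brought to 2900 μL → factor 2900/180 = 16.111
Step 3: 45 μL brought to 3650 μL → factor 3650/45 = 81.111
Step 4: 55 μL + 1450 μL = 1505 μL total → factor 1505/55 = 27.364
Step 5: 0.35 mL + 2450 μL = 2.8 mL total → factor 2.8/0.35 = 8
Overall dilution factor = 6.6471 × 16.111 × 81.111 × 27.364 × 8 = 1.9015 × 10^6
Final = 1.00 mg/mL / 1.9015 × 10^6 = 5.259 × 10^-7 mg/mL = 0.526 ng/mL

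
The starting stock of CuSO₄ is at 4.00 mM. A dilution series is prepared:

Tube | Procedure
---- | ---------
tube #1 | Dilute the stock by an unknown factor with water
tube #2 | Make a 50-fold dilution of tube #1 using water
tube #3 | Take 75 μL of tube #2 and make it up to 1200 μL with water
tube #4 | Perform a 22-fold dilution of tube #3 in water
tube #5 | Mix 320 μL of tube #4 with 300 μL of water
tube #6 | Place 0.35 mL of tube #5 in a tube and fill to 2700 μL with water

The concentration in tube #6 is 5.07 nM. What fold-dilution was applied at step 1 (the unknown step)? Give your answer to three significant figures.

Step 1: unknown factor x
Step 2: 50-fold → factor 50
Step 3: 75 μL brought to 1200 μL → factor 1200/75 = 16
Step 4: 22-fold → factor 22
Step 5: 320 μL + 300 μL = 620 μL total → factor 620/320 = 1.9375
Step 6: 0.35 mL brought to 2700 μL → factor 2.7/0.35 = 7.7143
Product of known-step factors = 2.6306 × 10^5
Overall factor = 4.00 mM / (5.07 nM) = 7.8895 × 10^5
x = 7.8895 × 10^5 / 2.6306 × 10^5 = 3.00

3.00-fold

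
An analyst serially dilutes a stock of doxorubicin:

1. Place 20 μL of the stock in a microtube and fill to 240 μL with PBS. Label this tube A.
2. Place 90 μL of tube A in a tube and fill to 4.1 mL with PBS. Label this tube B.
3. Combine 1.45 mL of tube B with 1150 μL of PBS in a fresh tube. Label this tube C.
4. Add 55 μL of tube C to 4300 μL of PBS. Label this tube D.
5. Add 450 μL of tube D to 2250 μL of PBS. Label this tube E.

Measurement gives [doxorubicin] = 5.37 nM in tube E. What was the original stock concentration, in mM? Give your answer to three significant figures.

2.50 mM

Step 1: 20 μL brought to 240 μL → factor 240/20 = 12
Step 2: 90 μL brought to 4.1 mL → factor 4100/90 = 45.556
Step 3: 1.45 mL + 1150 μL = 2.6 mL total → factor 2.6/1.45 = 1.7931
Step 4: 55 μL + 4300 μL = 4355 μL total → factor 4355/55 = 79.182
Step 5: 450 μL + 2250 μL = 2700 μL total → factor 2700/450 = 6
Overall dilution factor = 12 × 45.556 × 1.7931 × 79.182 × 6 = 4.657 × 10^5
Stock = 5.37 nM × 4.657 × 10^5 = 2.501 × 10^6 nM = 2.50 mM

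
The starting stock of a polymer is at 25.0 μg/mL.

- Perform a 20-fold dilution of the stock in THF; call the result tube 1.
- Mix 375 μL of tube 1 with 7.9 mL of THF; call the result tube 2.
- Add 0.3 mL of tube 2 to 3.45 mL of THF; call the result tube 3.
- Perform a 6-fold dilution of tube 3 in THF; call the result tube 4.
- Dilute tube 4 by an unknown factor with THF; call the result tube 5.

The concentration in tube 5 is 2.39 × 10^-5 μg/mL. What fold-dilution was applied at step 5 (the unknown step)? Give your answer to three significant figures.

31.6-fold

Step 1: 20-fold → factor 20
Step 2: 375 μL + 7.9 mL = 8275 μL total → factor 8275/375 = 22.067
Step 3: 0.3 mL + 3.45 mL = 3.75 mL total → factor 3.75/0.3 = 12.5
Step 4: 6-fold → factor 6
Step 5: unknown factor x
Product of known-step factors = 33100
Overall factor = 25.0 μg/mL / (2.39 × 10^-5 μg/mL) = 1.046 × 10^6
x = 1.046 × 10^6 / 33100 = 31.6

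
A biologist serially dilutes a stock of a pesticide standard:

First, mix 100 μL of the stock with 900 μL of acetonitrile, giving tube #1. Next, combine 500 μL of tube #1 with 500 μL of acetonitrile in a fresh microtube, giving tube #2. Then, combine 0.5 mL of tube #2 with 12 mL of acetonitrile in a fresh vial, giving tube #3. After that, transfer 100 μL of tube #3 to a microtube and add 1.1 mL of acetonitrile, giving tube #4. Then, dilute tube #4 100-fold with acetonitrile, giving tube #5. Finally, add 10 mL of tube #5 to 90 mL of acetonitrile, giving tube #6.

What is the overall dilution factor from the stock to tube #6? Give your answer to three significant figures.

Step 1: 100 μL + 900 μL = 1000 μL total → factor 1000/100 = 10
Step 2: 500 μL + 500 μL = 1000 μL total → factor 1000/500 = 2
Step 3: 0.5 mL + 12 mL = 12.5 mL total → factor 12.5/0.5 = 25
Step 4: 100 μL + 1.1 mL = 1200 μL total → factor 1200/100 = 12
Step 5: 100-fold → factor 100
Step 6: 10 mL + 90 mL = 100 mL total → factor 100/10 = 10
Overall dilution factor = 10 × 2 × 25 × 12 × 100 × 10 = 6 × 10^6

6.00 × 10^6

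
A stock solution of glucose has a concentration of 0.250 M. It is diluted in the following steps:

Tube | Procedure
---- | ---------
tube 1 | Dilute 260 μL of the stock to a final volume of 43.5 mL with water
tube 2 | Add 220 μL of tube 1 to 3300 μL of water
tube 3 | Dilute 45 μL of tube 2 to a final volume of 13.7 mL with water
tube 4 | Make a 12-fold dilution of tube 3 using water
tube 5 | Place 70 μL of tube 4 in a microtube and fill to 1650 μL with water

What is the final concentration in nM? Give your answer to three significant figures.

Step 1: 260 μL brought to 43.5 mL → factor 43500/260 = 167.31
Step 2: 220 μL + 3300 μL = 3520 μL total → factor 3520/220 = 16
Step 3: 45 μL brought to 13.7 mL → factor 13700/45 = 304.44
Step 4: 12-fold → factor 12
Step 5: 70 μL brought to 1650 μL → factor 1650/70 = 23.571
Overall dilution factor = 167.31 × 16 × 304.44 × 12 × 23.571 = 2.3052 × 10^8
Final = 0.250 M / 2.3052 × 10^8 = 1.084 × 10^-9 M = 1.08 nM

1.08 nM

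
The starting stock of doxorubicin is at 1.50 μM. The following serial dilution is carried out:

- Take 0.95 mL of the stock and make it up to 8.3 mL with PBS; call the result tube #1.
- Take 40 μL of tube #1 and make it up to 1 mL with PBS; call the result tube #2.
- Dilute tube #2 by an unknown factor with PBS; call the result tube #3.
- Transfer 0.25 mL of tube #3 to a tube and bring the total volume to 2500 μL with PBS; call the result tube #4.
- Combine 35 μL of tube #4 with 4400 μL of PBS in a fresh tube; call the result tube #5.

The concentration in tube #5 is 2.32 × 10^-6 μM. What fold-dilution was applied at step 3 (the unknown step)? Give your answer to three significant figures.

2.34-fold

Step 1: 0.95 mL brought to 8.3 mL → factor 8.3/0.95 = 8.7368
Step 2: 40 μL brought to 1 mL → factor 1000/40 = 25
Step 3: unknown factor x
Step 4: 0.25 mL brought to 2500 μL → factor 2.5/0.25 = 10
Step 5: 35 μL + 4400 μL = 4435 μL total → factor 4435/35 = 126.71
Product of known-step factors = 2.7677 × 10^5
Overall factor = 1.50 μM / (2.32 × 10^-6 μM) = 6.4655 × 10^5
x = 6.4655 × 10^5 / 2.7677 × 10^5 = 2.34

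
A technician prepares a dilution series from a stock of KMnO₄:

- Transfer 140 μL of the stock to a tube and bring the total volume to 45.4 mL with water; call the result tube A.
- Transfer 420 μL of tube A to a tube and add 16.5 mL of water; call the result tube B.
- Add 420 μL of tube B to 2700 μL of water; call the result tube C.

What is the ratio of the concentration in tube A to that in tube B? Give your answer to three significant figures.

40.3

Step 1: 140 μL brought to 45.4 mL → factor 45400/140 = 324.29
Step 2: 420 μL + 16.5 mL = 16920 μL total → factor 16920/420 = 40.286
Dilution factor to tube A = 324.29; to tube B = 13064
[tube A]/[tube B] = (factor to tube B)/(factor to tube A) = 13064/324.29 = 40.3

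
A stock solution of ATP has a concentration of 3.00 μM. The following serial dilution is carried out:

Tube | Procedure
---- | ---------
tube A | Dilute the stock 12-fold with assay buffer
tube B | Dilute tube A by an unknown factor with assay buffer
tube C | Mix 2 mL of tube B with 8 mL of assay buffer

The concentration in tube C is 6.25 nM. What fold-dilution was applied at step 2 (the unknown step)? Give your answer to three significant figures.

8.00-fold

Step 1: 12-fold → factor 12
Step 2: unknown factor x
Step 3: 2 mL + 8 mL = 10 mL total → factor 10/2 = 5
Product of known-step factors = 60
Overall factor = 3.00 μM / (6.25 nM) = 480
x = 480 / 60 = 8.00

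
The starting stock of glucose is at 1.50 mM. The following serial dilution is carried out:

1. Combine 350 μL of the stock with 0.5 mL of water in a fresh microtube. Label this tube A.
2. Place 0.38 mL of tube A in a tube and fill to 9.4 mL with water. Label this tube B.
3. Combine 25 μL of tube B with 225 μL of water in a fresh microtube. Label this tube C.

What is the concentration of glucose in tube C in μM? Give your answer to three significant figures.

Step 1: 350 μL + 0.5 mL = 850 μL total → factor 850/350 = 2.4286
Step 2: 0.38 mL brought to 9.4 mL → factor 9.4/0.38 = 24.737
Step 3: 25 μL + 225 μL = 250 μL total → factor 250/25 = 10
Overall dilution factor = 2.4286 × 24.737 × 10 = 600.75
Final = 1.50 mM / 600.75 = 0.002497 mM = 2.50 μM

2.50 μM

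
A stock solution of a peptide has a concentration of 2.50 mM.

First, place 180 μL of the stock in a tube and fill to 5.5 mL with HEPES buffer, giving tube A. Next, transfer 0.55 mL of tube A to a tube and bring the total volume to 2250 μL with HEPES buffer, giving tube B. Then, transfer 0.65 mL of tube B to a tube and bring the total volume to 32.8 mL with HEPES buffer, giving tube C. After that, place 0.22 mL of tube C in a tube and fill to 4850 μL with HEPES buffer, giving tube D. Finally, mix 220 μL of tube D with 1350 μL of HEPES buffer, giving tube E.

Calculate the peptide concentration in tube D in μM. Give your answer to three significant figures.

Step 1: 180 μL brought to 5.5 mL → factor 5500/180 = 30.556
Step 2: 0.55 mL brought to 2250 μL → factor 2.25/0.55 = 4.0909
Step 3: 0.65 mL brought to 32.8 mL → factor 32.8/0.65 = 50.462
Step 4: 0.22 mL brought to 4850 μL → factor 4.85/0.22 = 22.045
Dilution factor through tube D = 30.556 × 4.0909 × 50.462 × 22.045 = 1.3906 × 10^5
[tube D] = 2.50 mM / 1.3906 × 10^5 = 1.798 × 10^-5 mM = 0.0180 μM

0.0180 μM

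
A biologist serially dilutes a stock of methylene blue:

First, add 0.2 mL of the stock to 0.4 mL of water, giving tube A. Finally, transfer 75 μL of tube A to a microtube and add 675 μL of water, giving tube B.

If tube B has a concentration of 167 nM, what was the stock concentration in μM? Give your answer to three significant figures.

Step 1: 0.2 mL + 0.4 mL = 0.6 mL total → factor 0.6/0.2 = 3
Step 2: 75 μL + 675 μL = 750 μL total → factor 750/75 = 10
Overall dilution factor = 3 × 10 = 30
Stock = 167 nM × 30 = 5010 nM = 5.01 μM

5.01 μM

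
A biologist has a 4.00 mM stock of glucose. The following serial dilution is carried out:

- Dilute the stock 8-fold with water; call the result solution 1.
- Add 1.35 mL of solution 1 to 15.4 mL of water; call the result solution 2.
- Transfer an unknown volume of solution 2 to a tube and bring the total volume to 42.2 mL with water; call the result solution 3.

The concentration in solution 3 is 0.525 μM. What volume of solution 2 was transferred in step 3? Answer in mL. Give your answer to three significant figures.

Step 1: 8-fold → factor 8
Step 2: 1.35 mL + 15.4 mL = 16.75 mL total → factor 16.75/1.35 = 12.407
Step 3: v brought to 42.2 mL → factor = 42.2 mL/v
Product of known-step factors = 99.259
Overall factor = 4.00 mM / (0.525 μM) = 7619
Step-3 factor = 7619 / 99.259 = 76.759
v = 42.2 mL / 76.759 = 0.550 mL

0.550 mL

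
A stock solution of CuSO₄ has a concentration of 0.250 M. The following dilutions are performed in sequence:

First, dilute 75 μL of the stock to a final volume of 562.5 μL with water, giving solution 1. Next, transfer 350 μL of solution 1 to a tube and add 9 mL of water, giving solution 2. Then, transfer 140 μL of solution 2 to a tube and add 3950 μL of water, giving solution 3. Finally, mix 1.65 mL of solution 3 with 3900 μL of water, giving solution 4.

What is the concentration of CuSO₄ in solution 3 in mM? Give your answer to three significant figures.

0.0427 mM

Step 1: 75 μL brought to 562.5 μL → factor 562.5/75 = 7.5
Step 2: 350 μL + 9 mL = 9350 μL total → factor 9350/350 = 26.714
Step 3: 140 μL + 3950 μL = 4090 μL total → factor 4090/140 = 29.214
Dilution factor through solution 3 = 7.5 × 26.714 × 29.214 = 5853.3
[solution 3] = 0.250 M / 5853.3 = 4.271 × 10^-5 M = 0.0427 mM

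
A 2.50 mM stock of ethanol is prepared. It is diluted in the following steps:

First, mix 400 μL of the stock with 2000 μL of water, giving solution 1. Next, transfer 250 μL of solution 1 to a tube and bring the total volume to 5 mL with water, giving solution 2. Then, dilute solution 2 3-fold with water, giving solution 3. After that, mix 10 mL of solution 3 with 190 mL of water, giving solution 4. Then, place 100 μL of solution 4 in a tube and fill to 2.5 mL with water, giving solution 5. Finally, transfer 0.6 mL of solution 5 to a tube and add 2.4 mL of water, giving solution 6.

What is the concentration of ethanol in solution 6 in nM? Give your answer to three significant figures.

2.78 nM

Step 1: 400 μL + 2000 μL = 2400 μL total → factor 2400/400 = 6
Step 2: 250 μL brought to 5 mL → factor 5000/250 = 20
Step 3: 3-fold → factor 3
Step 4: 10 mL + 190 mL = 200 mL total → factor 200/10 = 20
Step 5: 100 μL brought to 2.5 mL → factor 2500/100 = 25
Step 6: 0.6 mL + 2.4 mL = 3 mL total → factor 3/0.6 = 5
Overall dilution factor = 6 × 20 × 3 × 20 × 25 × 5 = 9 × 10^5
Final = 2.50 mM / 9 × 10^5 = 2.778 × 10^-6 mM = 2.78 nM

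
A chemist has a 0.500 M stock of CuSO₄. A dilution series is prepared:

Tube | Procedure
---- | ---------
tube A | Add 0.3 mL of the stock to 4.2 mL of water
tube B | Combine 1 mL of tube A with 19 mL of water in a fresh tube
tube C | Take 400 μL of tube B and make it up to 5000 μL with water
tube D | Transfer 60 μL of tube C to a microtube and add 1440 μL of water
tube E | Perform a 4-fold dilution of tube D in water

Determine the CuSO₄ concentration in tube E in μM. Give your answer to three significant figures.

Step 1: 0.3 mL + 4.2 mL = 4.5 mL total → factor 4.5/0.3 = 15
Step 2: 1 mL + 19 mL = 20 mL total → factor 20/1 = 20
Step 3: 400 μL brought to 5000 μL → factor 5000/400 = 12.5
Step 4: 60 μL + 1440 μL = 1500 μL total → factor 1500/60 = 25
Step 5: 4-fold → factor 4
Overall dilution factor = 15 × 20 × 12.5 × 25 × 4 = 3.75 × 10^5
Final = 0.500 M / 3.75 × 10^5 = 1.333 × 10^-6 M = 1.33 μM

1.33 μM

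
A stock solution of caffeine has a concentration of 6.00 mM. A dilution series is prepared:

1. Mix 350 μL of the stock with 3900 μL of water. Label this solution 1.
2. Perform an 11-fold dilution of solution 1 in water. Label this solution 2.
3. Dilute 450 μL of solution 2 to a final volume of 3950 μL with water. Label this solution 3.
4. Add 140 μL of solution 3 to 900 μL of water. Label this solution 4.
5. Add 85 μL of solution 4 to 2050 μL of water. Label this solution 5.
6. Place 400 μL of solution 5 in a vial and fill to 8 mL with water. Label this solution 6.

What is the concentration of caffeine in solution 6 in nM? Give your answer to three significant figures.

Step 1: 350 μL + 3900 μL = 4250 μL total → factor 4250/350 = 12.143
Step 2: 11-fold → factor 11
Step 3: 450 μL brought to 3950 μL → factor 3950/450 = 8.7778
Step 4: 140 μL + 900 μL = 1040 μL total → factor 1040/140 = 7.4286
Step 5: 85 μL + 2050 μL = 2135 μL total → factor 2135/85 = 25.118
Step 6: 400 μL brought to 8 mL → factor 8000/400 = 20
Overall dilution factor = 12.143 × 11 × 8.7778 × 7.4286 × 25.118 × 20 = 4.3753 × 10^6
Final = 6.00 mM / 4.3753 × 10^6 = 1.371 × 10^-6 mM = 1.37 nM

1.37 nM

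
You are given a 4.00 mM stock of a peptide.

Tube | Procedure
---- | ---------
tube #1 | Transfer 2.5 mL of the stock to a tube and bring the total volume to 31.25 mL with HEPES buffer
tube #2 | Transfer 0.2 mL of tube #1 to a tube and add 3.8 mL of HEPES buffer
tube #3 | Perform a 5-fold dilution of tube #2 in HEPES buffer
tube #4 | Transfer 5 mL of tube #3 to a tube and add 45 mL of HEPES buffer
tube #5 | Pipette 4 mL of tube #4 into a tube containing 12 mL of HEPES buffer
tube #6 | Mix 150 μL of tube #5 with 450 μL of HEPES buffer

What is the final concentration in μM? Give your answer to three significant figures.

0.0200 μM

Step 1: 2.5 mL brought to 31.25 mL → factor 31.25/2.5 = 12.5
Step 2: 0.2 mL + 3.8 mL = 4 mL total → factor 4/0.2 = 20
Step 3: 5-fold → factor 5
Step 4: 5 mL + 45 mL = 50 mL total → factor 50/5 = 10
Step 5: 4 mL + 12 mL = 16 mL total → factor 16/4 = 4
Step 6: 150 μL + 450 μL = 600 μL total → factor 600/150 = 4
Overall dilution factor = 12.5 × 20 × 5 × 10 × 4 × 4 = 2 × 10^5
Final = 4.00 mM / 2 × 10^5 = 2.000 × 10^-5 mM = 0.0200 μM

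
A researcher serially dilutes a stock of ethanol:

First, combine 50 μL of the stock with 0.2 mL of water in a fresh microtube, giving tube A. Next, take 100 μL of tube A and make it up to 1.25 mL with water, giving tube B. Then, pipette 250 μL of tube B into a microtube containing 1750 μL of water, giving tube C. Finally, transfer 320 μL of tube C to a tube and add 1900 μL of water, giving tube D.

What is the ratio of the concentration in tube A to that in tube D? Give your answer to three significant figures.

Step 1: 50 μL + 0.2 mL = 250 μL total → factor 250/50 = 5
Step 2: 100 μL brought to 1.25 mL → factor 1250/100 = 12.5
Step 3: 250 μL + 1750 μL = 2000 μL total → factor 2000/250 = 8
Step 4: 320 μL + 1900 μL = 2220 μL total → factor 2220/320 = 6.9375
Dilution factor to tube A = 5; to tube D = 3468.8
[tube A]/[tube D] = (factor to tube D)/(factor to tube A) = 3468.8/5 = 694

694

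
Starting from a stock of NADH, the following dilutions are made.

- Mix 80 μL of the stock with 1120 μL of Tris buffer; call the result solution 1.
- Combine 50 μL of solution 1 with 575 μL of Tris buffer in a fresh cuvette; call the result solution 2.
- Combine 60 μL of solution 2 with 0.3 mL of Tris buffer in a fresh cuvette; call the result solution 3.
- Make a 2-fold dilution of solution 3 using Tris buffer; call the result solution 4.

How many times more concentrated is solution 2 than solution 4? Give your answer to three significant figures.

12.0

Step 1: 80 μL + 1120 μL = 1200 μL total → factor 1200/80 = 15
Step 2: 50 μL + 575 μL = 625 μL total → factor 625/50 = 12.5
Step 3: 60 μL + 0.3 mL = 360 μL total → factor 360/60 = 6
Step 4: 2-fold → factor 2
Dilution factor to solution 2 = 187.5; to solution 4 = 2250
[solution 2]/[solution 4] = (factor to solution 4)/(factor to solution 2) = 2250/187.5 = 12.0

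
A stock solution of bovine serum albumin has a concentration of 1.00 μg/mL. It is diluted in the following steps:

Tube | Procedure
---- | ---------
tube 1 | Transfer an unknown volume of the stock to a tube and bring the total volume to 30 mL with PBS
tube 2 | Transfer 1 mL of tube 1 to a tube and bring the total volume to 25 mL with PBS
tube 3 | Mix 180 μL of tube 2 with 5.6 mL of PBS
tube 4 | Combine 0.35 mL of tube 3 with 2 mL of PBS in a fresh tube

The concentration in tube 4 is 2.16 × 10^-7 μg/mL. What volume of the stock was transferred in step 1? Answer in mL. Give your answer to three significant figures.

0.0349 mL

Step 1: v brought to 30 mL → factor = 30 mL/v
Step 2: 1 mL brought to 25 mL → factor 25/1 = 25
Step 3: 180 μL + 5.6 mL = 5780 μL total → factor 5780/180 = 32.111
Step 4: 0.35 mL + 2 mL = 2.35 mL total → factor 2.35/0.35 = 6.7143
Product of known-step factors = 5390.1
Overall factor = 1.00 μg/mL / (2.16 × 10^-7 μg/mL) = 4.6296 × 10^6
Step-1 factor = 4.6296 × 10^6 / 5390.1 = 858.92
v = 30 mL / 858.92 = 0.0349 mL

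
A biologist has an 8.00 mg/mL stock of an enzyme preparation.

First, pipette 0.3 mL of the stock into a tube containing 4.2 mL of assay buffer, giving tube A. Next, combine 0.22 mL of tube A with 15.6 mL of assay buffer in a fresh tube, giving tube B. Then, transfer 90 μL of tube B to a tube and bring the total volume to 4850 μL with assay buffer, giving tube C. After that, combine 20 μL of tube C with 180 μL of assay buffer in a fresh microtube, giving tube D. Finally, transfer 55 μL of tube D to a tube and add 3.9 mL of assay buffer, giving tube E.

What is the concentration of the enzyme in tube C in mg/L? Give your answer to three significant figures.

0.138 mg/L

Step 1: 0.3 mL + 4.2 mL = 4.5 mL total → factor 4.5/0.3 = 15
Step 2: 0.22 mL + 15.6 mL = 15.82 mL total → factor 15.82/0.22 = 71.909
Step 3: 90 μL brought to 4850 μL → factor 4850/90 = 53.889
Dilution factor through tube C = 15 × 71.909 × 53.889 = 58127
[tube C] = 8.00 mg/mL / 58127 = 0.0001376 mg/mL = 0.138 mg/L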